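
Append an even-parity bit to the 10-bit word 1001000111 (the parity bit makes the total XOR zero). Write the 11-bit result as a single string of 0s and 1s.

XOR of the 10 data bits: 1⊕0⊕0⊕1⊕0⊕0⊕0⊕1⊕1⊕1 = 1
Parity bit = 1 (so all 11 bits XOR to 0).

10010001111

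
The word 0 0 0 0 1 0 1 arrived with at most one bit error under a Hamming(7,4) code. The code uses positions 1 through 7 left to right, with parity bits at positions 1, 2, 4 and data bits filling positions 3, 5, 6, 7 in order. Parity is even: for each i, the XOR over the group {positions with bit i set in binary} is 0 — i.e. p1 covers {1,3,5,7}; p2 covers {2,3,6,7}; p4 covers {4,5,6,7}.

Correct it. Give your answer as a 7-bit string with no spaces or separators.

s1 (pos 1,3,5,7): 0⊕0⊕1⊕1 = 0
s2 (pos 2,3,6,7): 0⊕0⊕0⊕1 = 1
s4 (pos 4,5,6,7): 0⊕1⊕0⊕1 = 0
Syndrome s4…s1 = 010 → error at position 2.
Flip position 2: 0000101 → 0100101

0100101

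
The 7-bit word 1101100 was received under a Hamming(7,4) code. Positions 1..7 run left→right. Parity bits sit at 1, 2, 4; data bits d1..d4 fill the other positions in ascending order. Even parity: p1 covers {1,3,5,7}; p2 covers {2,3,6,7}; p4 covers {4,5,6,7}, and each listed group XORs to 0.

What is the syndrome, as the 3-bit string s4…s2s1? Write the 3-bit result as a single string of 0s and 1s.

010

s1 (pos 1,3,5,7): 1⊕0⊕1⊕0 = 0
s2 (pos 2,3,6,7): 1⊕0⊕0⊕0 = 1
s4 (pos 4,5,6,7): 1⊕1⊕0⊕0 = 0
Syndrome s4…s1 = 010 → error at position 2.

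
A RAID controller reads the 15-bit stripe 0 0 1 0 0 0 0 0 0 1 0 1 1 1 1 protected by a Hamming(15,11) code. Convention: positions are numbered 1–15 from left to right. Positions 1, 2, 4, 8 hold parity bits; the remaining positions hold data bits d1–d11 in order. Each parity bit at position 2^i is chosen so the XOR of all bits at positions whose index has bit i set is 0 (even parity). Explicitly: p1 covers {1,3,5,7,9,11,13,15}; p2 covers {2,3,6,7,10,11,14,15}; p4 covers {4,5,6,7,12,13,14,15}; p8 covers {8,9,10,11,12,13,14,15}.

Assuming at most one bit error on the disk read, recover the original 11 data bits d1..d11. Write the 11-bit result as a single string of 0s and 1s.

10001101111

s1 (pos 1,3,5,7,9,11,13,15): 0⊕1⊕0⊕0⊕0⊕0⊕1⊕1 = 1
s2 (pos 2,3,6,7,10,11,14,15): 0⊕1⊕0⊕0⊕1⊕0⊕1⊕1 = 0
s4 (pos 4,5,6,7,12,13,14,15): 0⊕0⊕0⊕0⊕1⊕1⊕1⊕1 = 0
s8 (pos 8,9,10,11,12,13,14,15): 0⊕0⊕1⊕0⊕1⊕1⊕1⊕1 = 1
Syndrome s8…s1 = 1001 → error at position 9.
Flip position 9: 001000000101111 → 001000001101111
Read data bits from positions 3,5,6,7,9,10,11,12,13,14,15: 10001101111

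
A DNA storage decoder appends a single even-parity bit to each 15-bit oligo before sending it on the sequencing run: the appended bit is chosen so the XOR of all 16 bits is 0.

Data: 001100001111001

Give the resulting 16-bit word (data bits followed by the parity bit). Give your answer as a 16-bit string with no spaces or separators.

0011000011110011

XOR of the 15 data bits: 0⊕0⊕1⊕1⊕0⊕0⊕0⊕0⊕1⊕1⊕1⊕1⊕0⊕0⊕1 = 1
Parity bit = 1 (so all 16 bits XOR to 0).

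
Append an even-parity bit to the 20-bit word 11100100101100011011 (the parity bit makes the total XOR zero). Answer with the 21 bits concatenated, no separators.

111001001011000110111

XOR of the 20 data bits: 1⊕1⊕1⊕0⊕0⊕1⊕0⊕0⊕1⊕0⊕1⊕1⊕0⊕0⊕0⊕1⊕1⊕0⊕1⊕1 = 1
Parity bit = 1 (so all 21 bits XOR to 0).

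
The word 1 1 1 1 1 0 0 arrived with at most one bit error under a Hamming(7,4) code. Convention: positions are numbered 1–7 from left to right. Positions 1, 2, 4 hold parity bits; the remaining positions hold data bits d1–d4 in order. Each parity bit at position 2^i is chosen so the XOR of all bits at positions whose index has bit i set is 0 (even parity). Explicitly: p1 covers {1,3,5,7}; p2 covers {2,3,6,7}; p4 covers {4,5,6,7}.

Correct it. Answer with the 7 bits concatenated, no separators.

0111100

s1 (pos 1,3,5,7): 1⊕1⊕1⊕0 = 1
s2 (pos 2,3,6,7): 1⊕1⊕0⊕0 = 0
s4 (pos 4,5,6,7): 1⊕1⊕0⊕0 = 0
Syndrome s4…s1 = 001 → error at position 1.
Flip position 1: 1111100 → 0111100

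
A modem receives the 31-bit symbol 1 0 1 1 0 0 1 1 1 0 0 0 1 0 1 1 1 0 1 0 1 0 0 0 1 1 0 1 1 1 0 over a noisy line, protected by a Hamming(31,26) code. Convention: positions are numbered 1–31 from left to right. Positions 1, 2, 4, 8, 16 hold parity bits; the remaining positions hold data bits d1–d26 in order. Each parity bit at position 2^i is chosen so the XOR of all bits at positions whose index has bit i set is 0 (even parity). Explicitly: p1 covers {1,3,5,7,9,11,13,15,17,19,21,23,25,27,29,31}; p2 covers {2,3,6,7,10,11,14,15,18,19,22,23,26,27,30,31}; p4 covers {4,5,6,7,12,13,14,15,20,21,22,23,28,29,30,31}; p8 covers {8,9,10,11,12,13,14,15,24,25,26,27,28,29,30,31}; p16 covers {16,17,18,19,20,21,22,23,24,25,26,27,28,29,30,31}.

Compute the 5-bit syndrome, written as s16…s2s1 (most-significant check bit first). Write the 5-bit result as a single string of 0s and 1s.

s1 (pos 1,3,5,7,9,11,13,15,17,19,21,23,25,27,29,31): 1⊕1⊕0⊕1⊕1⊕0⊕1⊕1⊕1⊕1⊕1⊕0⊕1⊕0⊕1⊕0 = 1
s2 (pos 2,3,6,7,10,11,14,15,18,19,22,23,26,27,30,31): 0⊕1⊕0⊕1⊕0⊕0⊕0⊕1⊕0⊕1⊕0⊕0⊕1⊕0⊕1⊕0 = 0
s4 (pos 4,5,6,7,12,13,14,15,20,21,22,23,28,29,30,31): 1⊕0⊕0⊕1⊕0⊕1⊕0⊕1⊕0⊕1⊕0⊕0⊕1⊕1⊕1⊕0 = 0
s8 (pos 8,9,10,11,12,13,14,15,24,25,26,27,28,29,30,31): 1⊕1⊕0⊕0⊕0⊕1⊕0⊕1⊕0⊕1⊕1⊕0⊕1⊕1⊕1⊕0 = 1
s16 (pos 16,17,18,19,20,21,22,23,24,25,26,27,28,29,30,31): 1⊕1⊕0⊕1⊕0⊕1⊕0⊕0⊕0⊕1⊕1⊕0⊕1⊕1⊕1⊕0 = 1
Syndrome s16…s1 = 11001 → error at position 25.

11001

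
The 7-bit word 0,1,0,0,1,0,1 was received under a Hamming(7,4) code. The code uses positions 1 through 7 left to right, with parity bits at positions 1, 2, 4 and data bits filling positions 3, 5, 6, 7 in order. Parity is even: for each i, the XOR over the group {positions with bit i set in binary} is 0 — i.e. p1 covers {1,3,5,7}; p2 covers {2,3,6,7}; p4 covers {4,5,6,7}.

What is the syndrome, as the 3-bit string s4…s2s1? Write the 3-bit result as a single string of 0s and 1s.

s1 (pos 1,3,5,7): 0⊕0⊕1⊕1 = 0
s2 (pos 2,3,6,7): 1⊕0⊕0⊕1 = 0
s4 (pos 4,5,6,7): 0⊕1⊕0⊕1 = 0
Syndrome s4…s1 = 000 → no error.

000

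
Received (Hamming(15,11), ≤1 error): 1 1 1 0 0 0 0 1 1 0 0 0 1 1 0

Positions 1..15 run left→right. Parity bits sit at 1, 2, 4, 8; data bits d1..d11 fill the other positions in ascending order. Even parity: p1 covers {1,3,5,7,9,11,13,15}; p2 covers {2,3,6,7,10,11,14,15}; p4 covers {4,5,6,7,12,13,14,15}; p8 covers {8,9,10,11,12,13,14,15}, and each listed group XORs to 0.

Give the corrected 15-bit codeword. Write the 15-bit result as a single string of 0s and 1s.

s1 (pos 1,3,5,7,9,11,13,15): 1⊕1⊕0⊕0⊕1⊕0⊕1⊕0 = 0
s2 (pos 2,3,6,7,10,11,14,15): 1⊕1⊕0⊕0⊕0⊕0⊕1⊕0 = 1
s4 (pos 4,5,6,7,12,13,14,15): 0⊕0⊕0⊕0⊕0⊕1⊕1⊕0 = 0
s8 (pos 8,9,10,11,12,13,14,15): 1⊕1⊕0⊕0⊕0⊕1⊕1⊕0 = 0
Syndrome s8…s1 = 0010 → error at position 2.
Flip position 2: 111000011000110 → 101000011000110

101000011000110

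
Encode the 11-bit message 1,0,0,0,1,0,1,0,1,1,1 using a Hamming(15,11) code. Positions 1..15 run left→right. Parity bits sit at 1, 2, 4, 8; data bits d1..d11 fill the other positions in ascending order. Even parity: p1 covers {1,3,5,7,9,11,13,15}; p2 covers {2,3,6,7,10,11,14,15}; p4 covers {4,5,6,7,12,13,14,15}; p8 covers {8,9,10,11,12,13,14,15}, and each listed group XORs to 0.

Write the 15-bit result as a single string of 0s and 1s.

Place data at non-parity positions: p1 p2 1 p4 0 0 0 p8 1 0 1 0 1 1 1
p1 (pos 1,3,5,7,9,11,13,15): XOR of data positions = 1⊕0⊕0⊕1⊕1⊕1⊕1 = 1
p2 (pos 2,3,6,7,10,11,14,15): XOR of data positions = 1⊕0⊕0⊕0⊕1⊕1⊕1 = 0
p4 (pos 4,5,6,7,12,13,14,15): XOR of data positions = 0⊕0⊕0⊕0⊕1⊕1⊕1 = 1
p8 (pos 8,9,10,11,12,13,14,15): XOR of data positions = 1⊕0⊕1⊕0⊕1⊕1⊕1 = 1
Codeword: 101100011010111

101100011010111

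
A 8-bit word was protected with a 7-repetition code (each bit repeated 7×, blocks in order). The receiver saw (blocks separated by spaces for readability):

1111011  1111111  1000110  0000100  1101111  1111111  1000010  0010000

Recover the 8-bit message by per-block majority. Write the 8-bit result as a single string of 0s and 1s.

Block 1 (1111011): 6 ones → 1
Block 2 (1111111): 7 ones → 1
Block 3 (1000110): 3 ones → 0
Block 4 (0000100): 1 one → 0
Block 5 (1101111): 6 ones → 1
Block 6 (1111111): 7 ones → 1
Block 7 (1000010): 2 ones → 0
Block 8 (0010000): 1 one → 0

11001100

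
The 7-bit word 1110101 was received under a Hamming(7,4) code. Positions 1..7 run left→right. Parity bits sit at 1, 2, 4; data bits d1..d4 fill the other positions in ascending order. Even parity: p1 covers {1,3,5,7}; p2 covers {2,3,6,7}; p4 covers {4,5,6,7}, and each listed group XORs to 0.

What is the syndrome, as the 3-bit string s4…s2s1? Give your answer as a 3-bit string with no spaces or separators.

s1 (pos 1,3,5,7): 1⊕1⊕1⊕1 = 0
s2 (pos 2,3,6,7): 1⊕1⊕0⊕1 = 1
s4 (pos 4,5,6,7): 0⊕1⊕0⊕1 = 0
Syndrome s4…s1 = 010 → error at position 2.

010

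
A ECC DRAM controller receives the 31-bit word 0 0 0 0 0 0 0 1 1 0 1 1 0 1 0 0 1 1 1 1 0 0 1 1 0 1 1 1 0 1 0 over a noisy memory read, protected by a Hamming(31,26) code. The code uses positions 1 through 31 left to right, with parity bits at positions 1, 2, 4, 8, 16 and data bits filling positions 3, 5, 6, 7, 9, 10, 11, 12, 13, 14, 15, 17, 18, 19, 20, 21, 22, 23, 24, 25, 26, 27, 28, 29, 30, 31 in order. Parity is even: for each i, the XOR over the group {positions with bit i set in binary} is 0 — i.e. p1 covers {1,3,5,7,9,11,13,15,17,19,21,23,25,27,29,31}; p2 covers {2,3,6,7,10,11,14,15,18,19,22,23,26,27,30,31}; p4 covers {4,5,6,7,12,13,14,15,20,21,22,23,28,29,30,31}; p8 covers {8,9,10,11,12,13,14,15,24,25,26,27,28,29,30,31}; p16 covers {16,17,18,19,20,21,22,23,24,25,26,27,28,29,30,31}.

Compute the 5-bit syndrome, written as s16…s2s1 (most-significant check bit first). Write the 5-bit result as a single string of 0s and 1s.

s1 (pos 1,3,5,7,9,11,13,15,17,19,21,23,25,27,29,31): 0⊕0⊕0⊕0⊕1⊕1⊕0⊕0⊕1⊕1⊕0⊕1⊕0⊕1⊕0⊕0 = 0
s2 (pos 2,3,6,7,10,11,14,15,18,19,22,23,26,27,30,31): 0⊕0⊕0⊕0⊕0⊕1⊕1⊕0⊕1⊕1⊕0⊕1⊕1⊕1⊕1⊕0 = 0
s4 (pos 4,5,6,7,12,13,14,15,20,21,22,23,28,29,30,31): 0⊕0⊕0⊕0⊕1⊕0⊕1⊕0⊕1⊕0⊕0⊕1⊕1⊕0⊕1⊕0 = 0
s8 (pos 8,9,10,11,12,13,14,15,24,25,26,27,28,29,30,31): 1⊕1⊕0⊕1⊕1⊕0⊕1⊕0⊕1⊕0⊕1⊕1⊕1⊕0⊕1⊕0 = 0
s16 (pos 16,17,18,19,20,21,22,23,24,25,26,27,28,29,30,31): 0⊕1⊕1⊕1⊕1⊕0⊕0⊕1⊕1⊕0⊕1⊕1⊕1⊕0⊕1⊕0 = 0
Syndrome s16…s1 = 00000 → no error.

00000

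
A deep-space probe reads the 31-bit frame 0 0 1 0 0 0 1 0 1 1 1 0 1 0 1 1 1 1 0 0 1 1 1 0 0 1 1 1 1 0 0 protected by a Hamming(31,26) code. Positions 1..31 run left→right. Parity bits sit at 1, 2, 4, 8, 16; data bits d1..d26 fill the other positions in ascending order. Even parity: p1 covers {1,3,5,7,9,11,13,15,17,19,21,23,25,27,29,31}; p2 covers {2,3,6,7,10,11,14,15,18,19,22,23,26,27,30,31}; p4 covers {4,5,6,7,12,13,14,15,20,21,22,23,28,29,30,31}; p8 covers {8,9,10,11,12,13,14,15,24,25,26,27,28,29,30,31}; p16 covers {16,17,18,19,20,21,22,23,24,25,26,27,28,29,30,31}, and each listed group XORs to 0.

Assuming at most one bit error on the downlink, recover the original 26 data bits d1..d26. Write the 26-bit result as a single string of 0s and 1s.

10010110101110011100111100

s1 (pos 1,3,5,7,9,11,13,15,17,19,21,23,25,27,29,31): 0⊕1⊕0⊕1⊕1⊕1⊕1⊕1⊕1⊕0⊕1⊕1⊕0⊕1⊕1⊕0 = 1
s2 (pos 2,3,6,7,10,11,14,15,18,19,22,23,26,27,30,31): 0⊕1⊕0⊕1⊕1⊕1⊕0⊕1⊕1⊕0⊕1⊕1⊕1⊕1⊕0⊕0 = 0
s4 (pos 4,5,6,7,12,13,14,15,20,21,22,23,28,29,30,31): 0⊕0⊕0⊕1⊕0⊕1⊕0⊕1⊕0⊕1⊕1⊕1⊕1⊕1⊕0⊕0 = 0
s8 (pos 8,9,10,11,12,13,14,15,24,25,26,27,28,29,30,31): 0⊕1⊕1⊕1⊕0⊕1⊕0⊕1⊕0⊕0⊕1⊕1⊕1⊕1⊕0⊕0 = 1
s16 (pos 16,17,18,19,20,21,22,23,24,25,26,27,28,29,30,31): 1⊕1⊕1⊕0⊕0⊕1⊕1⊕1⊕0⊕0⊕1⊕1⊕1⊕1⊕0⊕0 = 0
Syndrome s16…s1 = 01001 → error at position 9.
Flip position 9: 0010001011101011110011100111100 → 0010001001101011110011100111100
Read data bits from positions 3,5,6,7,9,10,11,12,13,14,15,17,18,19,20,21,22,23,24,25,26,27,28,29,30,31: 10010110101110011100111100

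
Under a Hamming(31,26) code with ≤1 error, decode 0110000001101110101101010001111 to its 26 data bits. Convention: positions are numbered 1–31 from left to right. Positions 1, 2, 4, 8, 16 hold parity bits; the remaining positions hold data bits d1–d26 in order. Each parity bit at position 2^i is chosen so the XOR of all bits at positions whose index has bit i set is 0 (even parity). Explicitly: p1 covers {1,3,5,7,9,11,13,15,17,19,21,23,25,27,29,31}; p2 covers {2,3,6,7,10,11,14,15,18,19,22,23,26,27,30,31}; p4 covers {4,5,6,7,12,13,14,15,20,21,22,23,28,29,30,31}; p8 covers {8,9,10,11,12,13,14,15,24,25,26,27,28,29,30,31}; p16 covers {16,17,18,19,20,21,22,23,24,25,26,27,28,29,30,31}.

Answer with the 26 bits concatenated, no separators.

s1 (pos 1,3,5,7,9,11,13,15,17,19,21,23,25,27,29,31): 0⊕1⊕0⊕0⊕0⊕1⊕1⊕1⊕1⊕1⊕0⊕0⊕0⊕0⊕1⊕1 = 0
s2 (pos 2,3,6,7,10,11,14,15,18,19,22,23,26,27,30,31): 1⊕1⊕0⊕0⊕1⊕1⊕1⊕1⊕0⊕1⊕1⊕0⊕0⊕0⊕1⊕1 = 0
s4 (pos 4,5,6,7,12,13,14,15,20,21,22,23,28,29,30,31): 0⊕0⊕0⊕0⊕0⊕1⊕1⊕1⊕1⊕0⊕1⊕0⊕1⊕1⊕1⊕1 = 1
s8 (pos 8,9,10,11,12,13,14,15,24,25,26,27,28,29,30,31): 0⊕0⊕1⊕1⊕0⊕1⊕1⊕1⊕1⊕0⊕0⊕0⊕1⊕1⊕1⊕1 = 0
s16 (pos 16,17,18,19,20,21,22,23,24,25,26,27,28,29,30,31): 0⊕1⊕0⊕1⊕1⊕0⊕1⊕0⊕1⊕0⊕0⊕0⊕1⊕1⊕1⊕1 = 1
Syndrome s16…s1 = 10100 → error at position 20.
Flip position 20: 0110000001101110101101010001111 → 0110000001101110101001010001111
Read data bits from positions 3,5,6,7,9,10,11,12,13,14,15,17,18,19,20,21,22,23,24,25,26,27,28,29,30,31: 10000110111101001010001111

10000110111101001010001111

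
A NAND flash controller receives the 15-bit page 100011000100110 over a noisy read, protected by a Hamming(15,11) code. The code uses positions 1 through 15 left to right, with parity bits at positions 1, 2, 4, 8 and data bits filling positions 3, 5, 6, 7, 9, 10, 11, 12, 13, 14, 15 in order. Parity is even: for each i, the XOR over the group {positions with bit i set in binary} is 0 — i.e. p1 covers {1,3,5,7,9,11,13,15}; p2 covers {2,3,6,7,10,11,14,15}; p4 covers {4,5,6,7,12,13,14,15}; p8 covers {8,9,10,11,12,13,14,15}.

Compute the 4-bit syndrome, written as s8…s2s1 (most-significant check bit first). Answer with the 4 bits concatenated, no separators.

s1 (pos 1,3,5,7,9,11,13,15): 1⊕0⊕1⊕0⊕0⊕0⊕1⊕0 = 1
s2 (pos 2,3,6,7,10,11,14,15): 0⊕0⊕1⊕0⊕1⊕0⊕1⊕0 = 1
s4 (pos 4,5,6,7,12,13,14,15): 0⊕1⊕1⊕0⊕0⊕1⊕1⊕0 = 0
s8 (pos 8,9,10,11,12,13,14,15): 0⊕0⊕1⊕0⊕0⊕1⊕1⊕0 = 1
Syndrome s8…s1 = 1011 → error at position 11.

1011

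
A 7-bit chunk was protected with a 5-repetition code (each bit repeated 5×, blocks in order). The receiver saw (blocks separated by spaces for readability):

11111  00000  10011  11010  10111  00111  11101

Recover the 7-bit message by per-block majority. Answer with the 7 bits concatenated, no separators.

Block 1 (11111): 5 ones → 1
Block 2 (00000): 0 ones → 0
Block 3 (10011): 3 ones → 1
Block 4 (11010): 3 ones → 1
Block 5 (10111): 4 ones → 1
Block 6 (00111): 3 ones → 1
Block 7 (11101): 4 ones → 1

1011111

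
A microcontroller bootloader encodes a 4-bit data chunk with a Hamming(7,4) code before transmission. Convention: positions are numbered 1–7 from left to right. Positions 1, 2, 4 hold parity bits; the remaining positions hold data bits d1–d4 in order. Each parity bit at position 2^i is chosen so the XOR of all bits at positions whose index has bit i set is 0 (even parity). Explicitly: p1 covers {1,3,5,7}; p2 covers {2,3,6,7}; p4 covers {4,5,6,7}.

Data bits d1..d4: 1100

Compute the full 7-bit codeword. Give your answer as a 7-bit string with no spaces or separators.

Place data at non-parity positions: p1 p2 1 p4 1 0 0
p1 (pos 1,3,5,7): XOR of data positions = 1⊕1⊕0 = 0
p2 (pos 2,3,6,7): XOR of data positions = 1⊕0⊕0 = 1
p4 (pos 4,5,6,7): XOR of data positions = 1⊕0⊕0 = 1
Codeword: 0111100

0111100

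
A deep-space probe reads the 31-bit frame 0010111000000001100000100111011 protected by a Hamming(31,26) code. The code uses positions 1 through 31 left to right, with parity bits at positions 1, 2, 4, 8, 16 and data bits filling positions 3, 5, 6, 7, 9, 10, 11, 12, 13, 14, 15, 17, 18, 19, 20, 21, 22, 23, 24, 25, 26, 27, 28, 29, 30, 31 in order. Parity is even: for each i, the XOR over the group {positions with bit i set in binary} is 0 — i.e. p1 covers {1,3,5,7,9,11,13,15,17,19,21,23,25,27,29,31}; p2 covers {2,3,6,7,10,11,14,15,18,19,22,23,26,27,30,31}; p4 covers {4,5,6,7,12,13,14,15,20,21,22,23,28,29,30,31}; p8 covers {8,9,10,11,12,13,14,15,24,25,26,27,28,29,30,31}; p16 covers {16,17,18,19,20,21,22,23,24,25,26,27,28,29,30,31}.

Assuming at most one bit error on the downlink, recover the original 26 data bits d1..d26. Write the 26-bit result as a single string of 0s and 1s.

11110000100100000100111011

s1 (pos 1,3,5,7,9,11,13,15,17,19,21,23,25,27,29,31): 0⊕1⊕1⊕1⊕0⊕0⊕0⊕0⊕1⊕0⊕0⊕1⊕0⊕1⊕0⊕1 = 1
s2 (pos 2,3,6,7,10,11,14,15,18,19,22,23,26,27,30,31): 0⊕1⊕1⊕1⊕0⊕0⊕0⊕0⊕0⊕0⊕0⊕1⊕1⊕1⊕1⊕1 = 0
s4 (pos 4,5,6,7,12,13,14,15,20,21,22,23,28,29,30,31): 0⊕1⊕1⊕1⊕0⊕0⊕0⊕0⊕0⊕0⊕0⊕1⊕1⊕0⊕1⊕1 = 1
s8 (pos 8,9,10,11,12,13,14,15,24,25,26,27,28,29,30,31): 0⊕0⊕0⊕0⊕0⊕0⊕0⊕0⊕0⊕0⊕1⊕1⊕1⊕0⊕1⊕1 = 1
s16 (pos 16,17,18,19,20,21,22,23,24,25,26,27,28,29,30,31): 1⊕1⊕0⊕0⊕0⊕0⊕0⊕1⊕0⊕0⊕1⊕1⊕1⊕0⊕1⊕1 = 0
Syndrome s16…s1 = 01101 → error at position 13.
Flip position 13: 0010111000000001100000100111011 → 0010111000001001100000100111011
Read data bits from positions 3,5,6,7,9,10,11,12,13,14,15,17,18,19,20,21,22,23,24,25,26,27,28,29,30,31: 11110000100100000100111011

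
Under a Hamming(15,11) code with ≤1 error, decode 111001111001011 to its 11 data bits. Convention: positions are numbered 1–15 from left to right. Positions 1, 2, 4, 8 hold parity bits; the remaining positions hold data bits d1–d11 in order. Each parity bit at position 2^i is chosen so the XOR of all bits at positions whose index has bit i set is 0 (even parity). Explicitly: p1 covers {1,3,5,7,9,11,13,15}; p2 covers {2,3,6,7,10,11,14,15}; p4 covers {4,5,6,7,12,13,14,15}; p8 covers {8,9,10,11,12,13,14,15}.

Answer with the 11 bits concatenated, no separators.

s1 (pos 1,3,5,7,9,11,13,15): 1⊕1⊕0⊕1⊕1⊕0⊕0⊕1 = 1
s2 (pos 2,3,6,7,10,11,14,15): 1⊕1⊕1⊕1⊕0⊕0⊕1⊕1 = 0
s4 (pos 4,5,6,7,12,13,14,15): 0⊕0⊕1⊕1⊕1⊕0⊕1⊕1 = 1
s8 (pos 8,9,10,11,12,13,14,15): 1⊕1⊕0⊕0⊕1⊕0⊕1⊕1 = 1
Syndrome s8…s1 = 1101 → error at position 13.
Flip position 13: 111001111001011 → 111001111001111
Read data bits from positions 3,5,6,7,9,10,11,12,13,14,15: 10111001111

10111001111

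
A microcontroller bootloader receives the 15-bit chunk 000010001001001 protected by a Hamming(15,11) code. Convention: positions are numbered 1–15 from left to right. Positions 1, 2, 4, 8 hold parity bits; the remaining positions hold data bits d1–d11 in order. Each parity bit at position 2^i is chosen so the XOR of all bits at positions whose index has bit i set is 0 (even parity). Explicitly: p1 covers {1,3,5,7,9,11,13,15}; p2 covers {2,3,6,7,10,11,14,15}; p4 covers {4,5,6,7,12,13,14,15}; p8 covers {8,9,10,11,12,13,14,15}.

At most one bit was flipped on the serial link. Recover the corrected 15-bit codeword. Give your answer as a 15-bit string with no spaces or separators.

s1 (pos 1,3,5,7,9,11,13,15): 0⊕0⊕1⊕0⊕1⊕0⊕0⊕1 = 1
s2 (pos 2,3,6,7,10,11,14,15): 0⊕0⊕0⊕0⊕0⊕0⊕0⊕1 = 1
s4 (pos 4,5,6,7,12,13,14,15): 0⊕1⊕0⊕0⊕1⊕0⊕0⊕1 = 1
s8 (pos 8,9,10,11,12,13,14,15): 0⊕1⊕0⊕0⊕1⊕0⊕0⊕1 = 1
Syndrome s8…s1 = 1111 → error at position 15.
Flip position 15: 000010001001001 → 000010001001000

000010001001000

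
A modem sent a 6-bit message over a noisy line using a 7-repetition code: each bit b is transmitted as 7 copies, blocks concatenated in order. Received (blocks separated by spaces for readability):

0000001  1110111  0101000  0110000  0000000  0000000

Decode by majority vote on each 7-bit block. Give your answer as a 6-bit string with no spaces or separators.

010000

Block 1 (0000001): 1 one → 0
Block 2 (1110111): 6 ones → 1
Block 3 (0101000): 2 ones → 0
Block 4 (0110000): 2 ones → 0
Block 5 (0000000): 0 ones → 0
Block 6 (0000000): 0 ones → 0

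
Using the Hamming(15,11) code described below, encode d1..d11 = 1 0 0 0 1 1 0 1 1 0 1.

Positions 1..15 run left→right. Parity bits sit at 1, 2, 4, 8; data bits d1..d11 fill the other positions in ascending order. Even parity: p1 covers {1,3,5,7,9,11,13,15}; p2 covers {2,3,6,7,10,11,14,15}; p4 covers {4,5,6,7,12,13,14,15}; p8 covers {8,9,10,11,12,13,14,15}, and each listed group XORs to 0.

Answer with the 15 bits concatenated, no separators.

Place data at non-parity positions: p1 p2 1 p4 0 0 0 p8 1 1 0 1 1 0 1
p1 (pos 1,3,5,7,9,11,13,15): XOR of data positions = 1⊕0⊕0⊕1⊕0⊕1⊕1 = 0
p2 (pos 2,3,6,7,10,11,14,15): XOR of data positions = 1⊕0⊕0⊕1⊕0⊕0⊕1 = 1
p4 (pos 4,5,6,7,12,13,14,15): XOR of data positions = 0⊕0⊕0⊕1⊕1⊕0⊕1 = 1
p8 (pos 8,9,10,11,12,13,14,15): XOR of data positions = 1⊕1⊕0⊕1⊕1⊕0⊕1 = 1
Codeword: 011100011101101

011100011101101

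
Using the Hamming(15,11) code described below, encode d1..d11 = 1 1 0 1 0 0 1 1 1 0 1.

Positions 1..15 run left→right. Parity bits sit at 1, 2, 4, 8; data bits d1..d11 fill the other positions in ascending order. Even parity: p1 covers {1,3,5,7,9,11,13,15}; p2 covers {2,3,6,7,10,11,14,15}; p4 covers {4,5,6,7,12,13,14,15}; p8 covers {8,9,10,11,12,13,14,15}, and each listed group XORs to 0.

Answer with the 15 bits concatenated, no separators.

001110100011101

Place data at non-parity positions: p1 p2 1 p4 1 0 1 p8 0 0 1 1 1 0 1
p1 (pos 1,3,5,7,9,11,13,15): XOR of data positions = 1⊕1⊕1⊕0⊕1⊕1⊕1 = 0
p2 (pos 2,3,6,7,10,11,14,15): XOR of data positions = 1⊕0⊕1⊕0⊕1⊕0⊕1 = 0
p4 (pos 4,5,6,7,12,13,14,15): XOR of data positions = 1⊕0⊕1⊕1⊕1⊕0⊕1 = 1
p8 (pos 8,9,10,11,12,13,14,15): XOR of data positions = 0⊕0⊕1⊕1⊕1⊕0⊕1 = 0
Codeword: 001110100011101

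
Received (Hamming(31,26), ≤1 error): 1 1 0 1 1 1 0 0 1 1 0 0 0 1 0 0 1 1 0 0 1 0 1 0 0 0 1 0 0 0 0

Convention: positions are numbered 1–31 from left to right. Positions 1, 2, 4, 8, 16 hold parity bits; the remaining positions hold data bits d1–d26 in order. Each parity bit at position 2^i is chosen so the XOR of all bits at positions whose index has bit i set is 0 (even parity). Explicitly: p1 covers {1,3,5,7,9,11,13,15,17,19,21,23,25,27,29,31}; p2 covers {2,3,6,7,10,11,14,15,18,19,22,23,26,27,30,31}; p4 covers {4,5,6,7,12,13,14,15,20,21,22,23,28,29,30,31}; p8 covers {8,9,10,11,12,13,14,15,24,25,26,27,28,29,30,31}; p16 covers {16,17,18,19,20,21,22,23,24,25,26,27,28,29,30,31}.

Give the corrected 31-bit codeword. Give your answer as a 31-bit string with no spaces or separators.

s1 (pos 1,3,5,7,9,11,13,15,17,19,21,23,25,27,29,31): 1⊕0⊕1⊕0⊕1⊕0⊕0⊕0⊕1⊕0⊕1⊕1⊕0⊕1⊕0⊕0 = 1
s2 (pos 2,3,6,7,10,11,14,15,18,19,22,23,26,27,30,31): 1⊕0⊕1⊕0⊕1⊕0⊕1⊕0⊕1⊕0⊕0⊕1⊕0⊕1⊕0⊕0 = 1
s4 (pos 4,5,6,7,12,13,14,15,20,21,22,23,28,29,30,31): 1⊕1⊕1⊕0⊕0⊕0⊕1⊕0⊕0⊕1⊕0⊕1⊕0⊕0⊕0⊕0 = 0
s8 (pos 8,9,10,11,12,13,14,15,24,25,26,27,28,29,30,31): 0⊕1⊕1⊕0⊕0⊕0⊕1⊕0⊕0⊕0⊕0⊕1⊕0⊕0⊕0⊕0 = 0
s16 (pos 16,17,18,19,20,21,22,23,24,25,26,27,28,29,30,31): 0⊕1⊕1⊕0⊕0⊕1⊕0⊕1⊕0⊕0⊕0⊕1⊕0⊕0⊕0⊕0 = 1
Syndrome s16…s1 = 10011 → error at position 19.
Flip position 19: 1101110011000100110010100010000 → 1101110011000100111010100010000

1101110011000100111010100010000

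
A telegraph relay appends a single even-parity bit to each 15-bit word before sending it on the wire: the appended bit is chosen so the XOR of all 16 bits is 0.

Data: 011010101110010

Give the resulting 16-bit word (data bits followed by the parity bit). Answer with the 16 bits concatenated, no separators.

XOR of the 15 data bits: 0⊕1⊕1⊕0⊕1⊕0⊕1⊕0⊕1⊕1⊕1⊕0⊕0⊕1⊕0 = 0
Parity bit = 0 (so all 16 bits XOR to 0).

0110101011100100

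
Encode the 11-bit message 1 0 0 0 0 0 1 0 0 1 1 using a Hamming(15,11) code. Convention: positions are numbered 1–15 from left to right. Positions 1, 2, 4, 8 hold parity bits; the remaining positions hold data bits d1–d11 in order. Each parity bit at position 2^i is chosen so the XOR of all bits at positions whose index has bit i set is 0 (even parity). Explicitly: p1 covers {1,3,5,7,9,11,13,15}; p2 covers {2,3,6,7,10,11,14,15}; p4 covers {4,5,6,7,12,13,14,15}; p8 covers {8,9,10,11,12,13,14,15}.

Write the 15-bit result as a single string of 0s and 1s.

101000010010011

Place data at non-parity positions: p1 p2 1 p4 0 0 0 p8 0 0 1 0 0 1 1
p1 (pos 1,3,5,7,9,11,13,15): XOR of data positions = 1⊕0⊕0⊕0⊕1⊕0⊕1 = 1
p2 (pos 2,3,6,7,10,11,14,15): XOR of data positions = 1⊕0⊕0⊕0⊕1⊕1⊕1 = 0
p4 (pos 4,5,6,7,12,13,14,15): XOR of data positions = 0⊕0⊕0⊕0⊕0⊕1⊕1 = 0
p8 (pos 8,9,10,11,12,13,14,15): XOR of data positions = 0⊕0⊕1⊕0⊕0⊕1⊕1 = 1
Codeword: 101000010010011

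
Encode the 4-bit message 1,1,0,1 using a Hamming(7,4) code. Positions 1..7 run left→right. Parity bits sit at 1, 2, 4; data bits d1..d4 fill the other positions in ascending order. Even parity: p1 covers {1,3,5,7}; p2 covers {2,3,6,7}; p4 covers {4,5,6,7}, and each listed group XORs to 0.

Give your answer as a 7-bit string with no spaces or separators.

Place data at non-parity positions: p1 p2 1 p4 1 0 1
p1 (pos 1,3,5,7): XOR of data positions = 1⊕1⊕1 = 1
p2 (pos 2,3,6,7): XOR of data positions = 1⊕0⊕1 = 0
p4 (pos 4,5,6,7): XOR of data positions = 1⊕0⊕1 = 0
Codeword: 1010101

1010101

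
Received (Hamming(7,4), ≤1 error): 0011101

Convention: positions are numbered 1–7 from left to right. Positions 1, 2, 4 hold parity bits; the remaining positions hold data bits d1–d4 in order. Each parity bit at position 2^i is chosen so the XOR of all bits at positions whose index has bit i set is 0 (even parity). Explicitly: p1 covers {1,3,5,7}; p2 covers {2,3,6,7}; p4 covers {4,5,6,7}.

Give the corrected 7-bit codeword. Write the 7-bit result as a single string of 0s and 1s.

0011001

s1 (pos 1,3,5,7): 0⊕1⊕1⊕1 = 1
s2 (pos 2,3,6,7): 0⊕1⊕0⊕1 = 0
s4 (pos 4,5,6,7): 1⊕1⊕0⊕1 = 1
Syndrome s4…s1 = 101 → error at position 5.
Flip position 5: 0011101 → 0011001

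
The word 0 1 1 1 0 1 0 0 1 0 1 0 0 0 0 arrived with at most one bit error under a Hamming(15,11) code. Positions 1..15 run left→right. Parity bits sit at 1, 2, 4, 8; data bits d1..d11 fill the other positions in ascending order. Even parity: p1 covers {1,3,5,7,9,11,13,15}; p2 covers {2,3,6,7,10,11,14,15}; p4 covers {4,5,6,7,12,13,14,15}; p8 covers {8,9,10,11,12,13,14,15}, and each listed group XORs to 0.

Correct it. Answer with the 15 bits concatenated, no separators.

111101001010000

s1 (pos 1,3,5,7,9,11,13,15): 0⊕1⊕0⊕0⊕1⊕1⊕0⊕0 = 1
s2 (pos 2,3,6,7,10,11,14,15): 1⊕1⊕1⊕0⊕0⊕1⊕0⊕0 = 0
s4 (pos 4,5,6,7,12,13,14,15): 1⊕0⊕1⊕0⊕0⊕0⊕0⊕0 = 0
s8 (pos 8,9,10,11,12,13,14,15): 0⊕1⊕0⊕1⊕0⊕0⊕0⊕0 = 0
Syndrome s8…s1 = 0001 → error at position 1.
Flip position 1: 011101001010000 → 111101001010000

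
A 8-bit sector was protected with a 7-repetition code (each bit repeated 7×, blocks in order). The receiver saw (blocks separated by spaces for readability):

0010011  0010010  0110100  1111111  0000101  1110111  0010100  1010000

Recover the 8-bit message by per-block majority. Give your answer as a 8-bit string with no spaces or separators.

Block 1 (0010011): 3 ones → 0
Block 2 (0010010): 2 ones → 0
Block 3 (0110100): 3 ones → 0
Block 4 (1111111): 7 ones → 1
Block 5 (0000101): 2 ones → 0
Block 6 (1110111): 6 ones → 1
Block 7 (0010100): 2 ones → 0
Block 8 (1010000): 2 ones → 0

00010100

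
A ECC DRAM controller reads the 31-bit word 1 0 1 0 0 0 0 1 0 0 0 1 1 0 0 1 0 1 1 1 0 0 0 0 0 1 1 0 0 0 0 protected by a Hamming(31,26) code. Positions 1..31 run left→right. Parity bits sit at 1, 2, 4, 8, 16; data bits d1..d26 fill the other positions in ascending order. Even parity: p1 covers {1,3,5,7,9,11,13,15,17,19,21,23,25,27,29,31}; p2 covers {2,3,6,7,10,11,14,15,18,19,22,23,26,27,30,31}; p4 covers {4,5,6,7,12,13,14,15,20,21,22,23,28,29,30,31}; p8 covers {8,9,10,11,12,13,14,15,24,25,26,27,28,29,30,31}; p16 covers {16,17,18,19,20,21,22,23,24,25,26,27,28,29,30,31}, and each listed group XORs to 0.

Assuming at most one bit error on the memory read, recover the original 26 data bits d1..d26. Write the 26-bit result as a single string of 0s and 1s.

10000001101011100000110000

s1 (pos 1,3,5,7,9,11,13,15,17,19,21,23,25,27,29,31): 1⊕1⊕0⊕0⊕0⊕0⊕1⊕0⊕0⊕1⊕0⊕0⊕0⊕1⊕0⊕0 = 1
s2 (pos 2,3,6,7,10,11,14,15,18,19,22,23,26,27,30,31): 0⊕1⊕0⊕0⊕0⊕0⊕0⊕0⊕1⊕1⊕0⊕0⊕1⊕1⊕0⊕0 = 1
s4 (pos 4,5,6,7,12,13,14,15,20,21,22,23,28,29,30,31): 0⊕0⊕0⊕0⊕1⊕1⊕0⊕0⊕1⊕0⊕0⊕0⊕0⊕0⊕0⊕0 = 1
s8 (pos 8,9,10,11,12,13,14,15,24,25,26,27,28,29,30,31): 1⊕0⊕0⊕0⊕1⊕1⊕0⊕0⊕0⊕0⊕1⊕1⊕0⊕0⊕0⊕0 = 1
s16 (pos 16,17,18,19,20,21,22,23,24,25,26,27,28,29,30,31): 1⊕0⊕1⊕1⊕1⊕0⊕0⊕0⊕0⊕0⊕1⊕1⊕0⊕0⊕0⊕0 = 0
Syndrome s16…s1 = 01111 → error at position 15.
Flip position 15: 1010000100011001011100000110000 → 1010000100011011011100000110000
Read data bits from positions 3,5,6,7,9,10,11,12,13,14,15,17,18,19,20,21,22,23,24,25,26,27,28,29,30,31: 10000001101011100000110000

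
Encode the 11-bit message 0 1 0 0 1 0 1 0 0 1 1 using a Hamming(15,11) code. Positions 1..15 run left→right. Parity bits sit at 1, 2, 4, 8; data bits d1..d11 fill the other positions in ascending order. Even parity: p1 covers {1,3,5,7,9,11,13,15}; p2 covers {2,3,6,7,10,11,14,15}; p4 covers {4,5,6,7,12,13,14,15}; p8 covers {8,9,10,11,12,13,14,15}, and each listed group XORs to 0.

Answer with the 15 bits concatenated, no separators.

Place data at non-parity positions: p1 p2 0 p4 1 0 0 p8 1 0 1 0 0 1 1
p1 (pos 1,3,5,7,9,11,13,15): XOR of data positions = 0⊕1⊕0⊕1⊕1⊕0⊕1 = 0
p2 (pos 2,3,6,7,10,11,14,15): XOR of data positions = 0⊕0⊕0⊕0⊕1⊕1⊕1 = 1
p4 (pos 4,5,6,7,12,13,14,15): XOR of data positions = 1⊕0⊕0⊕0⊕0⊕1⊕1 = 1
p8 (pos 8,9,10,11,12,13,14,15): XOR of data positions = 1⊕0⊕1⊕0⊕0⊕1⊕1 = 0
Codeword: 010110001010011

010110001010011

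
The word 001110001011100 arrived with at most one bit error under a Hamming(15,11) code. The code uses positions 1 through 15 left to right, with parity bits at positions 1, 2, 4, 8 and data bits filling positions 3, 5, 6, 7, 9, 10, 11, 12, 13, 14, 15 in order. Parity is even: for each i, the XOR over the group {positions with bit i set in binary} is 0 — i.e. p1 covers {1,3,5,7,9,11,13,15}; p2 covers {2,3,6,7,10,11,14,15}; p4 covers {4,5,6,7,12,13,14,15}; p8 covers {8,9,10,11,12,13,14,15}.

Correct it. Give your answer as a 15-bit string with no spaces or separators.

101110001011100

s1 (pos 1,3,5,7,9,11,13,15): 0⊕1⊕1⊕0⊕1⊕1⊕1⊕0 = 1
s2 (pos 2,3,6,7,10,11,14,15): 0⊕1⊕0⊕0⊕0⊕1⊕0⊕0 = 0
s4 (pos 4,5,6,7,12,13,14,15): 1⊕1⊕0⊕0⊕1⊕1⊕0⊕0 = 0
s8 (pos 8,9,10,11,12,13,14,15): 0⊕1⊕0⊕1⊕1⊕1⊕0⊕0 = 0
Syndrome s8…s1 = 0001 → error at position 1.
Flip position 1: 001110001011100 → 101110001011100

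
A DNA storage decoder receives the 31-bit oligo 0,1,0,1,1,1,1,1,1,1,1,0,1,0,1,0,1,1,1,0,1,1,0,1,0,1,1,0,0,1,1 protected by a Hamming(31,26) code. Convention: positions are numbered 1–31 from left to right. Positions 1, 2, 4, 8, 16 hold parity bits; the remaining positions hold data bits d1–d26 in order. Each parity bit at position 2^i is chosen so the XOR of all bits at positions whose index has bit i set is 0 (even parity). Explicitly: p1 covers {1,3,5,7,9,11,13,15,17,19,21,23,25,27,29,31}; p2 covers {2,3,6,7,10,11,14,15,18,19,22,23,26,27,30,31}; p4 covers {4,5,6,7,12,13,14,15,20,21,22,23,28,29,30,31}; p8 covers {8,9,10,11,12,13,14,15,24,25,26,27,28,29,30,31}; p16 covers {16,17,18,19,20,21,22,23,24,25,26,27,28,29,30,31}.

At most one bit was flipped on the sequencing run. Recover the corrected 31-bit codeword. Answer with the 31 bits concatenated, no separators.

0101111111001010111011010110011

s1 (pos 1,3,5,7,9,11,13,15,17,19,21,23,25,27,29,31): 0⊕0⊕1⊕1⊕1⊕1⊕1⊕1⊕1⊕1⊕1⊕0⊕0⊕1⊕0⊕1 = 1
s2 (pos 2,3,6,7,10,11,14,15,18,19,22,23,26,27,30,31): 1⊕0⊕1⊕1⊕1⊕1⊕0⊕1⊕1⊕1⊕1⊕0⊕1⊕1⊕1⊕1 = 1
s4 (pos 4,5,6,7,12,13,14,15,20,21,22,23,28,29,30,31): 1⊕1⊕1⊕1⊕0⊕1⊕0⊕1⊕0⊕1⊕1⊕0⊕0⊕0⊕1⊕1 = 0
s8 (pos 8,9,10,11,12,13,14,15,24,25,26,27,28,29,30,31): 1⊕1⊕1⊕1⊕0⊕1⊕0⊕1⊕1⊕0⊕1⊕1⊕0⊕0⊕1⊕1 = 1
s16 (pos 16,17,18,19,20,21,22,23,24,25,26,27,28,29,30,31): 0⊕1⊕1⊕1⊕0⊕1⊕1⊕0⊕1⊕0⊕1⊕1⊕0⊕0⊕1⊕1 = 0
Syndrome s16…s1 = 01011 → error at position 11.
Flip position 11: 0101111111101010111011010110011 → 0101111111001010111011010110011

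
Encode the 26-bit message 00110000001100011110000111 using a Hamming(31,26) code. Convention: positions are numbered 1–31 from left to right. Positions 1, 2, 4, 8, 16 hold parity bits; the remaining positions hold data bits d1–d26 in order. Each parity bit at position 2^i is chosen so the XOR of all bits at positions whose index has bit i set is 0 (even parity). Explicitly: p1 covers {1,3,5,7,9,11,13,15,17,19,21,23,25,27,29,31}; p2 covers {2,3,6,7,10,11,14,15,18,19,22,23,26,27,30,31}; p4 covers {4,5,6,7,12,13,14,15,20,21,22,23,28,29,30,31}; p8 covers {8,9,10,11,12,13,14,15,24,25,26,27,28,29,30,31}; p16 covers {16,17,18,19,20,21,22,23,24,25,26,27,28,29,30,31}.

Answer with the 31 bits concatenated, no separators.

1101011100000010100011110000111

Place data at non-parity positions: p1 p2 0 p4 0 1 1 p8 0 0 0 0 0 0 1 p16 1 0 0 0 1 1 1 1 0 0 0 0 1 1 1
p1 (pos 1,3,5,7,9,11,13,15,17,19,21,23,25,27,29,31): XOR of data positions = 0⊕0⊕1⊕0⊕0⊕0⊕1⊕1⊕0⊕1⊕1⊕0⊕0⊕1⊕1 = 1
p2 (pos 2,3,6,7,10,11,14,15,18,19,22,23,26,27,30,31): XOR of data positions = 0⊕1⊕1⊕0⊕0⊕0⊕1⊕0⊕0⊕1⊕1⊕0⊕0⊕1⊕1 = 1
p4 (pos 4,5,6,7,12,13,14,15,20,21,22,23,28,29,30,31): XOR of data positions = 0⊕1⊕1⊕0⊕0⊕0⊕1⊕0⊕1⊕1⊕1⊕0⊕1⊕1⊕1 = 1
p8 (pos 8,9,10,11,12,13,14,15,24,25,26,27,28,29,30,31): XOR of data positions = 0⊕0⊕0⊕0⊕0⊕0⊕1⊕1⊕0⊕0⊕0⊕0⊕1⊕1⊕1 = 1
p16 (pos 16,17,18,19,20,21,22,23,24,25,26,27,28,29,30,31): XOR of data positions = 1⊕0⊕0⊕0⊕1⊕1⊕1⊕1⊕0⊕0⊕0⊕0⊕1⊕1⊕1 = 0
Codeword: 1101011100000010100011110000111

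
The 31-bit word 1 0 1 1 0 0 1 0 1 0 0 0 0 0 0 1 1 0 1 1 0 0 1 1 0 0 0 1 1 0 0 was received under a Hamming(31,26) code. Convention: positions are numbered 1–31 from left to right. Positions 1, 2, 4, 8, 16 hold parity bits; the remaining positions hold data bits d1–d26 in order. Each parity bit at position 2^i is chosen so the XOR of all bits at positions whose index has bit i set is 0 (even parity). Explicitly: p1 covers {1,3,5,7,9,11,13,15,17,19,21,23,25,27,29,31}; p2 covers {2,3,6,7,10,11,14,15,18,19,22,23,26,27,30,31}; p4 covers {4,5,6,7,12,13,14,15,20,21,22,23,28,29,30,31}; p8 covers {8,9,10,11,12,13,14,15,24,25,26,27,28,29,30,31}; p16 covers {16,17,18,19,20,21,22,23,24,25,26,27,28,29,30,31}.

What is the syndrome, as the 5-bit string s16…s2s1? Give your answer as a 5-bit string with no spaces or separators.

00000

s1 (pos 1,3,5,7,9,11,13,15,17,19,21,23,25,27,29,31): 1⊕1⊕0⊕1⊕1⊕0⊕0⊕0⊕1⊕1⊕0⊕1⊕0⊕0⊕1⊕0 = 0
s2 (pos 2,3,6,7,10,11,14,15,18,19,22,23,26,27,30,31): 0⊕1⊕0⊕1⊕0⊕0⊕0⊕0⊕0⊕1⊕0⊕1⊕0⊕0⊕0⊕0 = 0
s4 (pos 4,5,6,7,12,13,14,15,20,21,22,23,28,29,30,31): 1⊕0⊕0⊕1⊕0⊕0⊕0⊕0⊕1⊕0⊕0⊕1⊕1⊕1⊕0⊕0 = 0
s8 (pos 8,9,10,11,12,13,14,15,24,25,26,27,28,29,30,31): 0⊕1⊕0⊕0⊕0⊕0⊕0⊕0⊕1⊕0⊕0⊕0⊕1⊕1⊕0⊕0 = 0
s16 (pos 16,17,18,19,20,21,22,23,24,25,26,27,28,29,30,31): 1⊕1⊕0⊕1⊕1⊕0⊕0⊕1⊕1⊕0⊕0⊕0⊕1⊕1⊕0⊕0 = 0
Syndrome s16…s1 = 00000 → no error.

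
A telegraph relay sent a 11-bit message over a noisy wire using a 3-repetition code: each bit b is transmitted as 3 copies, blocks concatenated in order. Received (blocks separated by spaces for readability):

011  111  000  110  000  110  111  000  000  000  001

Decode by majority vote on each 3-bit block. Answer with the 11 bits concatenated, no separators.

11010110000

Block 1 (011): 2 ones → 1
Block 2 (111): 3 ones → 1
Block 3 (000): 0 ones → 0
Block 4 (110): 2 ones → 1
Block 5 (000): 0 ones → 0
Block 6 (110): 2 ones → 1
Block 7 (111): 3 ones → 1
Block 8 (000): 0 ones → 0
Block 9 (000): 0 ones → 0
Block 10 (000): 0 ones → 0
Block 11 (001): 1 one → 0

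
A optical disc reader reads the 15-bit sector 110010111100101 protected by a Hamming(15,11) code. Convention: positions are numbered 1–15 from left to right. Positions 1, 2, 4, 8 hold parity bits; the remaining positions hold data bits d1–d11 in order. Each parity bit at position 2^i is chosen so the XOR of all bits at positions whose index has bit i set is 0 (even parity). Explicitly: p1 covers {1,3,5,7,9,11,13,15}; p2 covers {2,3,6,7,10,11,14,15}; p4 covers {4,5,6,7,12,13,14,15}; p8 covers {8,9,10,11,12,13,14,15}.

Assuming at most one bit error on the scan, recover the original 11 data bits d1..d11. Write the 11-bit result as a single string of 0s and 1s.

01011100101

s1 (pos 1,3,5,7,9,11,13,15): 1⊕0⊕1⊕1⊕1⊕0⊕1⊕1 = 0
s2 (pos 2,3,6,7,10,11,14,15): 1⊕0⊕0⊕1⊕1⊕0⊕0⊕1 = 0
s4 (pos 4,5,6,7,12,13,14,15): 0⊕1⊕0⊕1⊕0⊕1⊕0⊕1 = 0
s8 (pos 8,9,10,11,12,13,14,15): 1⊕1⊕1⊕0⊕0⊕1⊕0⊕1 = 1
Syndrome s8…s1 = 1000 → error at position 8.
Flip position 8: 110010111100101 → 110010101100101
Read data bits from positions 3,5,6,7,9,10,11,12,13,14,15: 01011100101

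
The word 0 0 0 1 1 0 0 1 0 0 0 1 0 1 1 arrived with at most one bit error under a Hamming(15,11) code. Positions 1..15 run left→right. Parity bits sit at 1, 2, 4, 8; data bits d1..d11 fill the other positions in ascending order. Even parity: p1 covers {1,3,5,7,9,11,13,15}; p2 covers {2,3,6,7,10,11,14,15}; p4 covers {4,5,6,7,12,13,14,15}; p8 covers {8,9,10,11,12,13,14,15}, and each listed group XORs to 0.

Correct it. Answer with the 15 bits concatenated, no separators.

000010010001011

s1 (pos 1,3,5,7,9,11,13,15): 0⊕0⊕1⊕0⊕0⊕0⊕0⊕1 = 0
s2 (pos 2,3,6,7,10,11,14,15): 0⊕0⊕0⊕0⊕0⊕0⊕1⊕1 = 0
s4 (pos 4,5,6,7,12,13,14,15): 1⊕1⊕0⊕0⊕1⊕0⊕1⊕1 = 1
s8 (pos 8,9,10,11,12,13,14,15): 1⊕0⊕0⊕0⊕1⊕0⊕1⊕1 = 0
Syndrome s8…s1 = 0100 → error at position 4.
Flip position 4: 000110010001011 → 000010010001011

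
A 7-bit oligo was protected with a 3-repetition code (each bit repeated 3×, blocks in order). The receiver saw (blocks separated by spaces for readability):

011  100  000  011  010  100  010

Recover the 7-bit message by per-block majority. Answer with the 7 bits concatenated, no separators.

1001000

Block 1 (011): 2 ones → 1
Block 2 (100): 1 one → 0
Block 3 (000): 0 ones → 0
Block 4 (011): 2 ones → 1
Block 5 (010): 1 one → 0
Block 6 (100): 1 one → 0
Block 7 (010): 1 one → 0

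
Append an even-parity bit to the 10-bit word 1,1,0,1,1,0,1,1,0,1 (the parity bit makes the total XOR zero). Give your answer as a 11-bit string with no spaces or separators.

XOR of the 10 data bits: 1⊕1⊕0⊕1⊕1⊕0⊕1⊕1⊕0⊕1 = 1
Parity bit = 1 (so all 11 bits XOR to 0).

11011011011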